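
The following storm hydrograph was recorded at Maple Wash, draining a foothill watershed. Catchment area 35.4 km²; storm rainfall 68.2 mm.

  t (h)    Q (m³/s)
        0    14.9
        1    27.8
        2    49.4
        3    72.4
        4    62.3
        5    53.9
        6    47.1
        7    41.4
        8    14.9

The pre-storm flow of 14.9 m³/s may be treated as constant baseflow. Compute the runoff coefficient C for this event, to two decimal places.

ΣQ_DR = 250.0 m³/s; V = ΣQ_DR·Δt = 9.000 × 10^5 m³.
Runoff depth d = V / A = 25.42 mm.
C = d / P = 25.42 / 68.2 = 0.37.

C ≈ 0.37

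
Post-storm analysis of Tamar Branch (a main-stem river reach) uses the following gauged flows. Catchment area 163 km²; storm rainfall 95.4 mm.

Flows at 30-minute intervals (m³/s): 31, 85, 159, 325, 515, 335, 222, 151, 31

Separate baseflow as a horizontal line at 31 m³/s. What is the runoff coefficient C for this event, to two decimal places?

C ≈ 0.18

ΣQ_DR = 1575 m³/s; V = ΣQ_DR·Δt = 2.835 × 10^6 m³.
Runoff depth d = V / A = 17.39 mm.
C = d / P = 17.39 / 95.4 = 0.18.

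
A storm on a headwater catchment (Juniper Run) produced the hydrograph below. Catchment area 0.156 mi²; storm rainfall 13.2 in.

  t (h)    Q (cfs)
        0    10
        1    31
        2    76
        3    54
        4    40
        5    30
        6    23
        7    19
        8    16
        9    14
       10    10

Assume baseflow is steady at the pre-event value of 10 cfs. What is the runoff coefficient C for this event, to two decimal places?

C ≈ 0.16

ΣQ_DR = 213.0 cfs; V = ΣQ_DR·Δt = 7.668 × 10^5 ft³.
Runoff depth d = V / A = 2.116 in.
C = d / P = 2.116 / 13.2 = 0.16.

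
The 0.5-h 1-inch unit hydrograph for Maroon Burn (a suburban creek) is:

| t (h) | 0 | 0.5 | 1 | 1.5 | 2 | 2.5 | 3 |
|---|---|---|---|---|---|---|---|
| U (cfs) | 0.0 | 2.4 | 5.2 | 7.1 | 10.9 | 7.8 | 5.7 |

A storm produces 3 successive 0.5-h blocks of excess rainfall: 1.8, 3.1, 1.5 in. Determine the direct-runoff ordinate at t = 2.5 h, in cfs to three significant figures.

Q ≈ 58.5 cfs

By discrete convolution, Q_j = Σ (P_i / 1 in) · U_{j−i}.
At t = 2.5 h (j=5): Q = (1.8/1)·7.8 + (3.1/1)·10.9 + (1.5/1)·7.1 = 58.5 cfs.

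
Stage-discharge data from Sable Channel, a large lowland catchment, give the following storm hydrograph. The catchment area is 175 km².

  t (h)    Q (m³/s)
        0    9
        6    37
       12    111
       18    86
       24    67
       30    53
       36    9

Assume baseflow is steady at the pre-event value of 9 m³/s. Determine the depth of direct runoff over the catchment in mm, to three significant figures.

Direct runoff: 0.0, 28.0, 102.0, 77.0, 58.0, 44.0, 0.0 m³/s; ΣQ_DR = 309.0 m³/s.
V = ΣQ_DR · Δt = 309.0 × 21600 s = 6.674 × 10^6 m³.
Over A = 175 km², depth = V / A = 38.1 mm.

d ≈ 38.1 mm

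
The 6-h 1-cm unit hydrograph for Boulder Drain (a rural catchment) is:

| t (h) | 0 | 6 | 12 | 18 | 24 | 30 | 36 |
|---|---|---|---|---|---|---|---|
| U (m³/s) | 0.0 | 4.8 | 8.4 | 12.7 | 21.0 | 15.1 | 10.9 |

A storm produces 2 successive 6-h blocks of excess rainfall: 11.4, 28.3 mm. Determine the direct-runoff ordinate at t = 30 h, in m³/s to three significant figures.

By discrete convolution, Q_j = Σ (P_i / 10 mm) · U_{j−i}.
At t = 30 h (j=5): Q = (11.4/10)·15.1 + (28.3/10)·21.0 = 76.6 m³/s.

Q ≈ 76.6 m³/s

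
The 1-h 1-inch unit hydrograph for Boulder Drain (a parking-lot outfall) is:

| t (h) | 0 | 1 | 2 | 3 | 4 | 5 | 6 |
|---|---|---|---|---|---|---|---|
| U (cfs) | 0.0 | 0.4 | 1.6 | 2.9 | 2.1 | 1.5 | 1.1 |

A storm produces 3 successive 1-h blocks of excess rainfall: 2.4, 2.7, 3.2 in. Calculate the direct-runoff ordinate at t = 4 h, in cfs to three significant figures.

Q ≈ 18.0 cfs

By discrete convolution, Q_j = Σ (P_i / 1 in) · U_{j−i}.
At t = 4 h (j=4): Q = (2.4/1)·2.1 + (2.7/1)·2.9 + (3.2/1)·1.6 = 18.0 cfs.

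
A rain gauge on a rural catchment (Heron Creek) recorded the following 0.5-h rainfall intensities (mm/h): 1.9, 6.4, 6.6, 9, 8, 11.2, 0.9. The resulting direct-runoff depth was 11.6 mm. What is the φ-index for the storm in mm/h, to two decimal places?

φ ≈ 3.60 mm/h

Only the 5 blocks with intensity above φ contribute runoff: 6.4, 6.6, 9, 8, 11.2 mm/h.
Σ(I−φ)·Δt = d  ⇒  (6.4+6.6+9+8+11.2 − 5φ)·0.5 = 11.6
φ = (41.20 − 11.6/0.5) / 5 = 3.60 mm/h.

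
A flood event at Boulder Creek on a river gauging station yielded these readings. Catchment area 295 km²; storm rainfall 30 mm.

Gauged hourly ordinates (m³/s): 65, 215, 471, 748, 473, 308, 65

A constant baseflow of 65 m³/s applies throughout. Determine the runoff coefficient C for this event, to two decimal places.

C ≈ 0.77

ΣQ_DR = 1890 m³/s; V = ΣQ_DR·Δt = 6.804 × 10^6 m³.
Runoff depth d = V / A = 23.06 mm.
C = d / P = 23.06 / 30 = 0.77.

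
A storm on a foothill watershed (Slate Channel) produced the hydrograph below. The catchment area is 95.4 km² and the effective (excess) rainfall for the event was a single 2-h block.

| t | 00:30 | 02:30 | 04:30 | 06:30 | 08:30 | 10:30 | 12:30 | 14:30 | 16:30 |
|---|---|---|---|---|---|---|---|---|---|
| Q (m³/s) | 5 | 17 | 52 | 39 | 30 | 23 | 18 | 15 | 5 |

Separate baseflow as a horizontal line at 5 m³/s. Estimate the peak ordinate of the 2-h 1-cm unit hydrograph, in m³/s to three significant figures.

U_p ≈ 39.2 m³/s

Direct runoff: 0.0, 12.0, 47.0, 34.0, 25.0, 18.0, 13.0, 10.0, 0.0 m³/s; ΣQ_DR = 159.0 m³/s, peak = 47.0 m³/s.
Runoff depth d = ΣQ_DR·Δt / A = 159.0 × 7200 / (95.4 km²) = 12.00 mm.
The 1-cm UH is the DRH scaled by (10 mm)/d, so U_p = 47.0 × 10/12.00 = 39.2 m³/s.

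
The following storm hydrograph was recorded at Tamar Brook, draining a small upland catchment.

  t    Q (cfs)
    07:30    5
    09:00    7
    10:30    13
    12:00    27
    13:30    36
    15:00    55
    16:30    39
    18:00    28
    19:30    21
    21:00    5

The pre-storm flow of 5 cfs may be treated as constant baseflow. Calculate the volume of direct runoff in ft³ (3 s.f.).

V ≈ 1.00 × 10^6 ft³

Direct-runoff ordinates (Q − Q_b): 0.0, 2.0, 8.0, 22.0, 31.0, 50.0, 34.0, 23.0, 16.0, 0.0 cfs.
ΣQ_DR = 186.0 cfs.
With Δt = 1.5 h = 5400 s, V = ΣQ_DR · Δt = 186.0 × 5400 = 1.00 × 10^6 ft³.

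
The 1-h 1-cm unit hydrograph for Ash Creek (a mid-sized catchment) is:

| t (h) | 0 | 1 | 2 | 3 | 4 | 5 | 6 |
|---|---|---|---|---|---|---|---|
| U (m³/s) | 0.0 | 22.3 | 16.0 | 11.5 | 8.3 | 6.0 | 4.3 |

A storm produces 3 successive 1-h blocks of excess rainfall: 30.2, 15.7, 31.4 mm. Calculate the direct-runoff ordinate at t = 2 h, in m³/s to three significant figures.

Q ≈ 83.3 m³/s

By discrete convolution, Q_j = Σ (P_i / 10 mm) · U_{j−i}.
At t = 2 h (j=2): Q = (30.2/10)·16.0 + (15.7/10)·22.3 + (31.4/10)·0.0 = 83.3 m³/s.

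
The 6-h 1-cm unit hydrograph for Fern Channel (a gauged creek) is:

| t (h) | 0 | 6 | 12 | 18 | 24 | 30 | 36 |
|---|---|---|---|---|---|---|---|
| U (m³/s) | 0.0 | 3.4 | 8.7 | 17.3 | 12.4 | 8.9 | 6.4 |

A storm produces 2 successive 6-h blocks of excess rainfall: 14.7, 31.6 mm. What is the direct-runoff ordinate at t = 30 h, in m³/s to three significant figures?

Q ≈ 52.3 m³/s

By discrete convolution, Q_j = Σ (P_i / 10 mm) · U_{j−i}.
At t = 30 h (j=5): Q = (14.7/10)·8.9 + (31.6/10)·12.4 = 52.3 m³/s.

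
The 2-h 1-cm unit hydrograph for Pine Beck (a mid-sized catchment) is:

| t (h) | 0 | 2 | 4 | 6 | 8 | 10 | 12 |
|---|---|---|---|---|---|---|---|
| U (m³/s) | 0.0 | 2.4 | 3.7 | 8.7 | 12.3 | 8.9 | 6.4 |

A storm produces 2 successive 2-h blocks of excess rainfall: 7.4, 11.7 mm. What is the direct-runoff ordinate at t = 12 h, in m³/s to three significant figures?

By discrete convolution, Q_j = Σ (P_i / 10 mm) · U_{j−i}.
At t = 12 h (j=6): Q = (7.4/10)·6.4 + (11.7/10)·8.9 = 15.1 m³/s.

Q ≈ 15.1 m³/s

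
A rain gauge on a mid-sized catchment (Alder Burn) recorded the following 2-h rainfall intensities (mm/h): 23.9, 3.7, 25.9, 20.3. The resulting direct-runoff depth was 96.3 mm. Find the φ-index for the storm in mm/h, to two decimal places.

φ ≈ 7.32 mm/h

Only the 3 blocks with intensity above φ contribute runoff: 23.9, 25.9, 20.3 mm/h.
Σ(I−φ)·Δt = d  ⇒  (23.9+25.9+20.3 − 3φ)·2 = 96.3
φ = (70.10 − 96.3/2) / 3 = 7.32 mm/h.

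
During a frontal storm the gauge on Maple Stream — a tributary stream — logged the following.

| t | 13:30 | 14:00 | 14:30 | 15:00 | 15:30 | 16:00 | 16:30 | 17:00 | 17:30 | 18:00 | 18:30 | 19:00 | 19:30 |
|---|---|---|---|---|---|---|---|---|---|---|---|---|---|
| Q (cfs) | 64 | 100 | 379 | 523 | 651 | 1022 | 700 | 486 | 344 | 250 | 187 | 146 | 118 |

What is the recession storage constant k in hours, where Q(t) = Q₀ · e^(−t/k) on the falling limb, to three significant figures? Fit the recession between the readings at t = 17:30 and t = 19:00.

On the falling limb, Q drops from 344 to 146 cfs between t = 17:30 and t = 19:00 (Δt = 1.5 h).
k = −Δt / ln(Q₂/Q₁) = −1.5 / ln(146/344) = 1.75 h.

k ≈ 1.75 h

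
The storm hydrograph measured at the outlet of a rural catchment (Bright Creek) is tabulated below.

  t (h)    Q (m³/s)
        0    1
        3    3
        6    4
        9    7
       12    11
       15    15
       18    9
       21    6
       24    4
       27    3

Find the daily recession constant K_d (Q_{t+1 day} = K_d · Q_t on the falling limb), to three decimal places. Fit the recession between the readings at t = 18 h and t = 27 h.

Between t = 18 h and t = 27 h the flow falls from 9 to 3 m³/s over 3×3 h = 9 h.
Per-interval ratio K = (3/9)^(1/3) = 0.6934; K_d = K^(24/3) = 0.053.

K_d ≈ 0.053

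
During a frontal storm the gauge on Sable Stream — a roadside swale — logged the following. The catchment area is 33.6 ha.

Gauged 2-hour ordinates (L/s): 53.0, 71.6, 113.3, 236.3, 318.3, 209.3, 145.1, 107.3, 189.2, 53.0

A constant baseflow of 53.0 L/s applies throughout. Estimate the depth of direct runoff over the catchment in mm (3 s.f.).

d ≈ 20.7 mm

Direct runoff: 0.0, 18.6, 60.3, 183.3, 265.3, 156.3, 92.1, 54.3, 136.2, 0.0 L/s; ΣQ_DR = 966.4 L/s.
V = ΣQ_DR · Δt = 966.4 × 7200 s = 6.958 × 10^6 L.
Over A = 33.6 ha, depth = V / A = 20.7 mm.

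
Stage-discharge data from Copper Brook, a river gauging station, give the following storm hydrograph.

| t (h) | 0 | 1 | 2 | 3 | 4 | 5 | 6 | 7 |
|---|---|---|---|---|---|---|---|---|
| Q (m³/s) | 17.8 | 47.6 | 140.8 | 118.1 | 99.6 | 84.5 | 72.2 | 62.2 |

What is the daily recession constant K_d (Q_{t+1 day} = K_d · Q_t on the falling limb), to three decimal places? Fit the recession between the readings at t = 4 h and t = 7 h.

K_d ≈ 0.023

Between t = 4 h and t = 7 h the flow falls from 99.6 to 62.2 m³/s over 3×1 h = 3 h.
Per-interval ratio K = (62.2/99.6)^(1/3) = 0.8548; K_d = K^(24/1) = 0.023.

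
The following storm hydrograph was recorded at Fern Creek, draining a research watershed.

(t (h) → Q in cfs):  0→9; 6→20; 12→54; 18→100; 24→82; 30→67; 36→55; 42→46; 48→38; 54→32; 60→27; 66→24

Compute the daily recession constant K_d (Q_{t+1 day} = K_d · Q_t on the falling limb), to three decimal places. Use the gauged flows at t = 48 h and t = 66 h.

Between t = 48 h and t = 66 h the flow falls from 38 to 24 cfs over 3×6 h = 18 h.
Per-interval ratio K = (24/38)^(1/3) = 0.8580; K_d = K^(24/6) = 0.542.

K_d ≈ 0.542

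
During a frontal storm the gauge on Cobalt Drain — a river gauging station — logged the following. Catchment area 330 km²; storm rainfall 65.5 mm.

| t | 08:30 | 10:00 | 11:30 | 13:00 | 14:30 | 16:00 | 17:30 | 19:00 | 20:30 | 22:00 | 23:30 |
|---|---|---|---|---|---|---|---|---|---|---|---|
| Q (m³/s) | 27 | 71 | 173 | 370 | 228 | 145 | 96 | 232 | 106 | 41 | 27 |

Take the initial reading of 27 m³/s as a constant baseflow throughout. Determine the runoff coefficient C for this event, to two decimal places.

ΣQ_DR = 1219 m³/s; V = ΣQ_DR·Δt = 6.583 × 10^6 m³.
Runoff depth d = V / A = 19.95 mm.
C = d / P = 19.95 / 65.5 = 0.30.

C ≈ 0.30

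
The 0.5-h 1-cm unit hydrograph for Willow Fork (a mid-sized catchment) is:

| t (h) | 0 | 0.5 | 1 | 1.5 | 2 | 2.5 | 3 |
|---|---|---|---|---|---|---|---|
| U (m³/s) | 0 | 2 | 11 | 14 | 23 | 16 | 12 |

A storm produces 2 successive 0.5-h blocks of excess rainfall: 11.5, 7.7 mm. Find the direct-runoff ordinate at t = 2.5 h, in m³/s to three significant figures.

Q ≈ 36.1 m³/s

By discrete convolution, Q_j = Σ (P_i / 10 mm) · U_{j−i}.
At t = 2.5 h (j=5): Q = (11.5/10)·16 + (7.7/10)·23 = 36.1 m³/s.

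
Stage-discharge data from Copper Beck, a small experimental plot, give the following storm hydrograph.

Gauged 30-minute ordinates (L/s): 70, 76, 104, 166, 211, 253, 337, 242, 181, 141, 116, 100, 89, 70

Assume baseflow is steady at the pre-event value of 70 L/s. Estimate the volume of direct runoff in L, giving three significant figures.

V ≈ 2.12 × 10^6 L

Direct-runoff ordinates (Q − Q_b): 0.0, 6.0, 34.0, 96.0, 141.0, 183.0, 267.0, 172.0, 111.0, 71.0, 46.0, 30.0, 19.0, 0.0 L/s.
ΣQ_DR = 1176 L/s.
With Δt = 0.5 h = 1800 s, V = ΣQ_DR · Δt = 1176 × 1800 = 2.12 × 10^6 L.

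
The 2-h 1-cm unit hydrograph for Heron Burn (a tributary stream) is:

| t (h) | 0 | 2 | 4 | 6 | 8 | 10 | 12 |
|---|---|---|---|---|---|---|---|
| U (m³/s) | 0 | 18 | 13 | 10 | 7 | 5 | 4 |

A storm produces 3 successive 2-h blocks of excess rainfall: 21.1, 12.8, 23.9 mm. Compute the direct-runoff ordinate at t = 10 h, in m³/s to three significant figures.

Q ≈ 43.4 m³/s

By discrete convolution, Q_j = Σ (P_i / 10 mm) · U_{j−i}.
At t = 10 h (j=5): Q = (21.1/10)·5 + (12.8/10)·7 + (23.9/10)·10 = 43.4 m³/s.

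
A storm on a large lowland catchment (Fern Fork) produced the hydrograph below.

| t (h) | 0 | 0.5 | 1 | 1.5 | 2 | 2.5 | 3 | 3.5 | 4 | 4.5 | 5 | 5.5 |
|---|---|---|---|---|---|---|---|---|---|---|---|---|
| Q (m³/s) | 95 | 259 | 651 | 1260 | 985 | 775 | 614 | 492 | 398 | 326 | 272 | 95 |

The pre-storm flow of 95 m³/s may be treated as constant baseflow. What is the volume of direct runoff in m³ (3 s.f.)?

V ≈ 9.15 × 10^6 m³

Direct-runoff ordinates (Q − Q_b): 0.0, 164.0, 556.0, 1165.0, 890.0, 680.0, 519.0, 397.0, 303.0, 231.0, 177.0, 0.0 m³/s.
ΣQ_DR = 5082 m³/s.
With Δt = 0.5 h = 1800 s, V = ΣQ_DR · Δt = 5082 × 1800 = 9.15 × 10^6 m³.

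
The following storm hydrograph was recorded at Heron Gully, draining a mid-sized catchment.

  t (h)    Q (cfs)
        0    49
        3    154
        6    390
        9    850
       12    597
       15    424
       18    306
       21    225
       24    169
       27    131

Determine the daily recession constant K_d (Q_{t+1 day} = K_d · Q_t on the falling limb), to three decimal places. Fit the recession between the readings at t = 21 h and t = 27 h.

Between t = 21 h and t = 27 h the flow falls from 225 to 131 cfs over 2×3 h = 6 h.
Per-interval ratio K = (131/225)^(1/2) = 0.7630; K_d = K^(24/3) = 0.115.

K_d ≈ 0.115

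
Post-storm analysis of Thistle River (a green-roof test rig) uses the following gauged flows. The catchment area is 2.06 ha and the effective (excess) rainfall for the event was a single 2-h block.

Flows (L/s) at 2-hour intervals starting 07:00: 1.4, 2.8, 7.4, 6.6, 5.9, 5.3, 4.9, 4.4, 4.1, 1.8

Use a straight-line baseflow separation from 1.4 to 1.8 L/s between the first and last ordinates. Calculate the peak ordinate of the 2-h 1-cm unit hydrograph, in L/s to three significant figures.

U_p ≈ 5.91 L/s

Direct runoff: 0.00, 1.36, 5.91, 5.07, 4.32, 3.68, 3.23, 2.69, 2.34, 0.00 L/s; ΣQ_DR = 28.60 L/s, peak = 5.91 L/s.
Runoff depth d = ΣQ_DR·Δt / A = 28.60 × 7200 / (2.06 ha) = 9.996 mm.
The 1-cm UH is the DRH scaled by (10 mm)/d, so U_p = 5.91 × 10/9.996 = 5.91 L/s.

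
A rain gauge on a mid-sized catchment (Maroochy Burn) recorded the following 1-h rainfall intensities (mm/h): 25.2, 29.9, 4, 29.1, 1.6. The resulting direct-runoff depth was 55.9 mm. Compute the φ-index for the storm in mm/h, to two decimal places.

Only the 3 blocks with intensity above φ contribute runoff: 25.2, 29.9, 29.1 mm/h.
Σ(I−φ)·Δt = d  ⇒  (25.2+29.9+29.1 − 3φ)·1 = 55.9
φ = (84.20 − 55.9/1) / 3 = 9.43 mm/h.

φ ≈ 9.43 mm/h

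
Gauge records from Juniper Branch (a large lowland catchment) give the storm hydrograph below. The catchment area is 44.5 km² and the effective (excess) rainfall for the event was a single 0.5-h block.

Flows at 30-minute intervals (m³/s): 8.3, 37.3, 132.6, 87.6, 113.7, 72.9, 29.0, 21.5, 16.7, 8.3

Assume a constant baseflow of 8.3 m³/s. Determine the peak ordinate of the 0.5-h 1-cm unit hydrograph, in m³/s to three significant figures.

U_p ≈ 69.1 m³/s

Direct runoff: 0.0, 29.0, 124.3, 79.3, 105.4, 64.6, 20.7, 13.2, 8.4, 0.0 m³/s; ΣQ_DR = 444.9 m³/s, peak = 124.3 m³/s.
Runoff depth d = ΣQ_DR·Δt / A = 444.9 × 1800 / (44.5 km²) = 18.00 mm.
The 1-cm UH is the DRH scaled by (10 mm)/d, so U_p = 124.3 × 10/18.00 = 69.1 m³/s.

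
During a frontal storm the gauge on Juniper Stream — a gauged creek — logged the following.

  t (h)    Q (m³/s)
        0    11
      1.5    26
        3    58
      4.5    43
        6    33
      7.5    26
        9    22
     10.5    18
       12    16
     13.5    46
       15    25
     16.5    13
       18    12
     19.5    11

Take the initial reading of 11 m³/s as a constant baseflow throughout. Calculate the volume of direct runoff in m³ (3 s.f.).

Direct-runoff ordinates (Q − Q_b): 0.0, 15.0, 47.0, 32.0, 22.0, 15.0, 11.0, 7.0, 5.0, 35.0, 14.0, 2.0, 1.0, 0.0 m³/s.
ΣQ_DR = 206.0 m³/s.
With Δt = 1.5 h = 5400 s, V = ΣQ_DR · Δt = 206.0 × 5400 = 1.11 × 10^6 m³.

V ≈ 1.11 × 10^6 m³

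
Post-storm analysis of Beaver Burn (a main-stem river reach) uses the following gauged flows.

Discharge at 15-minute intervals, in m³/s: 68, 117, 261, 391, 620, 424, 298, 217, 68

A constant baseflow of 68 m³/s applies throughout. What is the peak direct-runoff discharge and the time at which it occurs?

Q_p = 552.0 m³/s at t = 1 h

Subtracting baseflow gives direct-runoff ordinates: 0.0, 49.0, 193.0, 323.0, 552.0, 356.0, 230.0, 149.0, 0.0 m³/s.
The maximum is 552.0 m³/s, occurring at the reading for t = 1 h.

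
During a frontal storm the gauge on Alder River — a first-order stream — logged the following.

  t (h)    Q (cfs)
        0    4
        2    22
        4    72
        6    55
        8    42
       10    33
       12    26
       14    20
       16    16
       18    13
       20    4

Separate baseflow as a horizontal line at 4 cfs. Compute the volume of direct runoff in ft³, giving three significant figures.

V ≈ 1.89 × 10^6 ft³

Direct-runoff ordinates (Q − Q_b): 0.0, 18.0, 68.0, 51.0, 38.0, 29.0, 22.0, 16.0, 12.0, 9.0, 0.0 cfs.
ΣQ_DR = 263.0 cfs.
With Δt = 2 h = 7200 s, V = ΣQ_DR · Δt = 263.0 × 7200 = 1.89 × 10^6 ft³.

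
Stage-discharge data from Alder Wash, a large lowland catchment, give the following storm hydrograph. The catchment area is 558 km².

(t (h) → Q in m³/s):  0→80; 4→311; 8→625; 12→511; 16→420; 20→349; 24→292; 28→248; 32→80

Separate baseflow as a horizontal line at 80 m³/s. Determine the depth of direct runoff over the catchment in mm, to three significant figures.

Direct runoff: 0.0, 231.0, 545.0, 431.0, 340.0, 269.0, 212.0, 168.0, 0.0 m³/s; ΣQ_DR = 2196 m³/s.
V = ΣQ_DR · Δt = 2196 × 14400 s = 3.162 × 10^7 m³.
Over A = 558 km², depth = V / A = 56.7 mm.

d ≈ 56.7 mm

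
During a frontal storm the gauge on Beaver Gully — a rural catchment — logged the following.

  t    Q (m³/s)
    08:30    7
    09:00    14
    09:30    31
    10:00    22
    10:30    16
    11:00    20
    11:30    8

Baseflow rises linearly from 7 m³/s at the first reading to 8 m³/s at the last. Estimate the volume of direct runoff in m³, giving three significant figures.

V ≈ 1.18 × 10^5 m³

Direct-runoff ordinates (Q − Q_b): 0.00, 6.83, 23.67, 14.50, 8.33, 12.17, 0.00 m³/s.
ΣQ_DR = 65.50 m³/s.
With Δt = 0.5 h = 1800 s, V = ΣQ_DR · Δt = 65.50 × 1800 = 1.18 × 10^5 m³.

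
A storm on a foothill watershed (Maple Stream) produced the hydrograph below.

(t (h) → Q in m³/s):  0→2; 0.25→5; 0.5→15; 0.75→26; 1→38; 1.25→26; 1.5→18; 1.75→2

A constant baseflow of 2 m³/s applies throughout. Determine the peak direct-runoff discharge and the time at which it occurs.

Subtracting baseflow gives direct-runoff ordinates: 0.0, 3.0, 13.0, 24.0, 36.0, 24.0, 16.0, 0.0 m³/s.
The maximum is 36.0 m³/s, occurring at the reading for t = 1 h.

Q_p = 36.0 m³/s at t = 1 h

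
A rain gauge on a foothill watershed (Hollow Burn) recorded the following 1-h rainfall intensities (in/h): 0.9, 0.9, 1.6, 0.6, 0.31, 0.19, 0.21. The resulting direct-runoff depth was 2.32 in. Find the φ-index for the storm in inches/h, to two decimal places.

φ ≈ 0.42 in/h

Only the 4 blocks with intensity above φ contribute runoff: 0.9, 0.9, 1.6, 0.6 in/h.
Σ(I−φ)·Δt = d  ⇒  (0.9+0.9+1.6+0.6 − 4φ)·1 = 2.32
φ = (4.000 − 2.32/1) / 4 = 0.42 in/h.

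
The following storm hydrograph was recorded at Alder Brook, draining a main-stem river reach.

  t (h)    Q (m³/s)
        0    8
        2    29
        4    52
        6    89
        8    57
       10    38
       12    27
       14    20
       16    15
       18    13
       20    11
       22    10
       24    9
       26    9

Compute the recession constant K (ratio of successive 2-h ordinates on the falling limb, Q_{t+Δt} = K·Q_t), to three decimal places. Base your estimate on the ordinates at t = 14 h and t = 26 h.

Using the recession-limb readings at t = 14 h and t = 26 h: Q falls from 20 to 9 m³/s over 6 intervals.
K = (Q₂/Q₁)^(1/6) = (9/20)^(1/6) = 0.875.

K ≈ 0.875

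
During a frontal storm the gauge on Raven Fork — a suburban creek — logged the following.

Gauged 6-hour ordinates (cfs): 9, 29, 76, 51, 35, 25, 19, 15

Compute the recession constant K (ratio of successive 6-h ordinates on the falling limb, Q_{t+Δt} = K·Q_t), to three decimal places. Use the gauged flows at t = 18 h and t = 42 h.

Using the recession-limb readings at t = 18 h and t = 42 h: Q falls from 51 to 15 cfs over 4 intervals.
K = (Q₂/Q₁)^(1/4) = (15/51)^(1/4) = 0.736.

K ≈ 0.736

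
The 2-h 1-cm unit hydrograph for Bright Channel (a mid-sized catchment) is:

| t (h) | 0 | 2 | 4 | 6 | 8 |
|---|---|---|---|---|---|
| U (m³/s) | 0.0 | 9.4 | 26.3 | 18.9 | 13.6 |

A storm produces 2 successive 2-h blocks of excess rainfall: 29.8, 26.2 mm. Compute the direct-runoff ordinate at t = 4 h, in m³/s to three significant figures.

Q ≈ 103 m³/s

By discrete convolution, Q_j = Σ (P_i / 10 mm) · U_{j−i}.
At t = 4 h (j=2): Q = (29.8/10)·26.3 + (26.2/10)·9.4 = 103 m³/s.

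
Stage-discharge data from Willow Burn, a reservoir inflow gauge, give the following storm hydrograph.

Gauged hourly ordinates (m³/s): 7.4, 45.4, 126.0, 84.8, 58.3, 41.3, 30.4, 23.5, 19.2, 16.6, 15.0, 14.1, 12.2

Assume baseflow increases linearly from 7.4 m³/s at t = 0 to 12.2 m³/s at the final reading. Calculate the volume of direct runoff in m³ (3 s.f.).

V ≈ 1.32 × 10^6 m³

Direct-runoff ordinates (Q − Q_b): 0.00, 37.60, 117.80, 76.20, 49.30, 31.90, 20.60, 13.30, 8.60, 5.60, 3.60, 2.30, 0.00 m³/s.
ΣQ_DR = 366.8 m³/s.
With Δt = 1 h = 3600 s, V = ΣQ_DR · Δt = 366.8 × 3600 = 1.32 × 10^6 m³.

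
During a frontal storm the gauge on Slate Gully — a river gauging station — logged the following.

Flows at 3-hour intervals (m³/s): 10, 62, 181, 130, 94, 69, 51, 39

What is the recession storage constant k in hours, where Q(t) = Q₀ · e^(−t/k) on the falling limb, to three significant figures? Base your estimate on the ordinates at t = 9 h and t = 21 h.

k ≈ 9.97 h

On the falling limb, Q drops from 130 to 39 m³/s between t = 9 h and t = 21 h (Δt = 12 h).
k = −Δt / ln(Q₂/Q₁) = −12 / ln(39/130) = 9.97 h.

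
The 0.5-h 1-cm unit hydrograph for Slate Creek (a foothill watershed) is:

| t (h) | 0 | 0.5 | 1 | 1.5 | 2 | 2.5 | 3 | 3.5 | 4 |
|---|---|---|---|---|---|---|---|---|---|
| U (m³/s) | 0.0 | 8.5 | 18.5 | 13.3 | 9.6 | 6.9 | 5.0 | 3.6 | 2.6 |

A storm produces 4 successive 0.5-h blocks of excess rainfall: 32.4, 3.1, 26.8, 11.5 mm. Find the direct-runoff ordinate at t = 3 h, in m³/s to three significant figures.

Q ≈ 59.4 m³/s

By discrete convolution, Q_j = Σ (P_i / 10 mm) · U_{j−i}.
At t = 3 h (j=6): Q = (32.4/10)·5.0 + (3.1/10)·6.9 + (26.8/10)·9.6 + (11.5/10)·13.3 = 59.4 m³/s.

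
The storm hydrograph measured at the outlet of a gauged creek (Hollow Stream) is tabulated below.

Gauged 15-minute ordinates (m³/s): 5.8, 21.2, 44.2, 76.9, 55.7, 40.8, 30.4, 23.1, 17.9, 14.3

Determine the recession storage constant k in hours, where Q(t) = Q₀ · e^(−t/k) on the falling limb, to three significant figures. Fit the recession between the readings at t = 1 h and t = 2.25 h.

On the falling limb, Q drops from 55.7 to 14.3 m³/s between t = 1 h and t = 2.25 h (Δt = 1.25 h).
k = −Δt / ln(Q₂/Q₁) = −1.25 / ln(14.3/55.7) = 0.919 h.

k ≈ 0.919 h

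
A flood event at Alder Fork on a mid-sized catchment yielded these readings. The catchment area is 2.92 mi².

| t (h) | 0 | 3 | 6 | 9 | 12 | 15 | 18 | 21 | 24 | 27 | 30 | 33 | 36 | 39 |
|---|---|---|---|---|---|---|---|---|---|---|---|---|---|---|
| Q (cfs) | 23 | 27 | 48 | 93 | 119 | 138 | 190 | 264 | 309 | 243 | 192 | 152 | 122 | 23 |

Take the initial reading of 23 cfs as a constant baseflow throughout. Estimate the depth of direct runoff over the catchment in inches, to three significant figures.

d ≈ 2.58 in

Direct runoff: 0.0, 4.0, 25.0, 70.0, 96.0, 115.0, 167.0, 241.0, 286.0, 220.0, 169.0, 129.0, 99.0, 0.0 cfs; ΣQ_DR = 1621 cfs.
V = ΣQ_DR · Δt = 1621 × 10800 s = 1.751 × 10^7 ft³.
Over A = 2.92 mi², depth = V / A = 2.58 in.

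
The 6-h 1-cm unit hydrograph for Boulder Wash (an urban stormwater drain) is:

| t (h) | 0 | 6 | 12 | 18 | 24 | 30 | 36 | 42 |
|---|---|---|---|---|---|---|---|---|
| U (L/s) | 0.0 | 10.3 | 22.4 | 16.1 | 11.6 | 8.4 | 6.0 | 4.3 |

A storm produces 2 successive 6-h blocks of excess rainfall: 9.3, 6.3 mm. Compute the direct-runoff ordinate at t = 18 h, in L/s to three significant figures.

Q ≈ 29.1 L/s

By discrete convolution, Q_j = Σ (P_i / 10 mm) · U_{j−i}.
At t = 18 h (j=3): Q = (9.3/10)·16.1 + (6.3/10)·22.4 = 29.1 L/s.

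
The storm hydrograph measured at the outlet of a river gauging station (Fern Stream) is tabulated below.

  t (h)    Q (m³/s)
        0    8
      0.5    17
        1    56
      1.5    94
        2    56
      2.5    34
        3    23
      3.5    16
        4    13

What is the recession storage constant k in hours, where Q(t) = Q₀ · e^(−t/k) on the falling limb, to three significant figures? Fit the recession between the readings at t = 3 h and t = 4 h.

On the falling limb, Q drops from 23 to 13 m³/s between t = 3 h and t = 4 h (Δt = 1 h).
k = −Δt / ln(Q₂/Q₁) = −1 / ln(13/23) = 1.75 h.

k ≈ 1.75 h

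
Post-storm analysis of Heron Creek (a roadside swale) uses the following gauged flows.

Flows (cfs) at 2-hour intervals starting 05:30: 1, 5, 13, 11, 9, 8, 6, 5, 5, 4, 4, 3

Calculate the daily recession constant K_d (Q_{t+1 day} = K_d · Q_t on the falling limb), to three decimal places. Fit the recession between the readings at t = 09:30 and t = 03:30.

K_d ≈ 0.142

Between t = 09:30 and t = 03:30 the flow falls from 13 to 3 cfs over 9×2 h = 18 h.
Per-interval ratio K = (3/13)^(1/9) = 0.8497; K_d = K^(24/2) = 0.142.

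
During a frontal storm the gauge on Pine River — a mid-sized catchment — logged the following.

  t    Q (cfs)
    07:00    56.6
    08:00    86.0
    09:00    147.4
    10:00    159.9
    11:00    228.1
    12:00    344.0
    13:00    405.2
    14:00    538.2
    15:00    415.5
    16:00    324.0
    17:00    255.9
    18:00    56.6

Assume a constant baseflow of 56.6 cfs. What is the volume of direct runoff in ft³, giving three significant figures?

Direct-runoff ordinates (Q − Q_b): 0.0, 29.4, 90.8, 103.3, 171.5, 287.4, 348.6, 481.6, 358.9, 267.4, 199.3, 0.0 cfs.
ΣQ_DR = 2338 cfs.
With Δt = 1 h = 3600 s, V = ΣQ_DR · Δt = 2338 × 3600 = 8.42 × 10^6 ft³.

V ≈ 8.42 × 10^6 ft³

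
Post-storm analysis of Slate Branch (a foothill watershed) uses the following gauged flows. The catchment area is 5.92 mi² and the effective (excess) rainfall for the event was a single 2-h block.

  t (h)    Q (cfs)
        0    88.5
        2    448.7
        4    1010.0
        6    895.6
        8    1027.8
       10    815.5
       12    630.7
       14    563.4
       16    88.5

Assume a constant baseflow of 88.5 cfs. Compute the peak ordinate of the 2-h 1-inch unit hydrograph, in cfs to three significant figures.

U_p ≈ 376 cfs

Direct runoff: 0.0, 360.2, 921.5, 807.1, 939.3, 727.0, 542.2, 474.9, 0.0 cfs; ΣQ_DR = 4772 cfs, peak = 939.3 cfs.
Runoff depth d = ΣQ_DR·Δt / A = 4772 × 7200 / (5.92 mi²) = 2.498 in.
The 1-inch UH is the DRH scaled by (1 in)/d, so U_p = 939.3 × 1/2.498 = 376 cfs.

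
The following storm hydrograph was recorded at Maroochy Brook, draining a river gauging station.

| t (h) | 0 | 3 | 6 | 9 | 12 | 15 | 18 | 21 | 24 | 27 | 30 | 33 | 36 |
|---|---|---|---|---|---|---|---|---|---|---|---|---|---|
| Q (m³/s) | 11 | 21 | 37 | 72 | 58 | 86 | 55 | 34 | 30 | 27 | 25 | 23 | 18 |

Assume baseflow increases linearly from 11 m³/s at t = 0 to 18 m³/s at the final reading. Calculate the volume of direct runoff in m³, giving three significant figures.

Direct-runoff ordinates (Q − Q_b): 0.00, 9.42, 24.83, 59.25, 44.67, 72.08, 40.50, 18.92, 14.33, 10.75, 8.17, 5.58, 0.00 m³/s.
ΣQ_DR = 308.5 m³/s.
With Δt = 3 h = 10800 s, V = ΣQ_DR · Δt = 308.5 × 10800 = 3.33 × 10^6 m³.

V ≈ 3.33 × 10^6 m³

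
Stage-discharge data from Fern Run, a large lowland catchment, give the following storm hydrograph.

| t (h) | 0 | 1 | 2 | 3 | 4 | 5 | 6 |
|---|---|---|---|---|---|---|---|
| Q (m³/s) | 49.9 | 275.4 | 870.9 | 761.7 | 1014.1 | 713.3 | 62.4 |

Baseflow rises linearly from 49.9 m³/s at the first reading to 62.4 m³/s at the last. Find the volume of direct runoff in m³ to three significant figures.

Direct-runoff ordinates (Q − Q_b): 0.00, 223.42, 816.83, 705.55, 955.87, 652.98, 0.00 m³/s.
ΣQ_DR = 3355 m³/s.
With Δt = 1 h = 3600 s, V = ΣQ_DR · Δt = 3355 × 3600 = 1.21 × 10^7 m³.

V ≈ 1.21 × 10^7 m³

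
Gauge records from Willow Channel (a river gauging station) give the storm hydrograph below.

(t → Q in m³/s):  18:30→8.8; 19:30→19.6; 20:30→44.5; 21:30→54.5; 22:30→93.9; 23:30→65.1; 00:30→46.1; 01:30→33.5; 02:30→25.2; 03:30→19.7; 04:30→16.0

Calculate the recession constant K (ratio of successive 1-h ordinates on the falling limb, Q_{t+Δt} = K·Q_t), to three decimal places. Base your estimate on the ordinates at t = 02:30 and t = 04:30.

Using the recession-limb readings at t = 02:30 and t = 04:30: Q falls from 25.2 to 16.0 m³/s over 2 intervals.
K = (Q₂/Q₁)^(1/2) = (16.0/25.2)^(1/2) = 0.797.

K ≈ 0.797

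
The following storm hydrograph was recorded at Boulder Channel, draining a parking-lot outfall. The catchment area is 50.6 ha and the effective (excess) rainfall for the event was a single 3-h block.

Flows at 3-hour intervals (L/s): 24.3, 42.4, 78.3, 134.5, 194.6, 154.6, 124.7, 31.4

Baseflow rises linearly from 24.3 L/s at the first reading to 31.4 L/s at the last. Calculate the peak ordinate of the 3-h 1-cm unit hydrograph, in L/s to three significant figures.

U_p ≈ 139 L/s

Direct runoff: 0.00, 17.09, 51.97, 107.16, 166.24, 125.23, 94.31, 0.00 L/s; ΣQ_DR = 562.0 L/s, peak = 166.24 L/s.
Runoff depth d = ΣQ_DR·Δt / A = 562.0 × 10800 / (50.6 ha) = 12.00 mm.
The 1-cm UH is the DRH scaled by (10 mm)/d, so U_p = 166.24 × 10/12.00 = 139 L/s.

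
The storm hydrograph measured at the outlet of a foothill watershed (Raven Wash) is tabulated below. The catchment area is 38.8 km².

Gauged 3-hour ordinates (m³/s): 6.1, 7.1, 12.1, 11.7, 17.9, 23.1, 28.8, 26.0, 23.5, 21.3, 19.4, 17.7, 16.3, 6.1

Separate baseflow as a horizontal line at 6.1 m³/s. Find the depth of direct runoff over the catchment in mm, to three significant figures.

Direct runoff: 0.0, 1.0, 6.0, 5.6, 11.8, 17.0, 22.7, 19.9, 17.4, 15.2, 13.3, 11.6, 10.2, 0.0 m³/s; ΣQ_DR = 151.7 m³/s.
V = ΣQ_DR · Δt = 151.7 × 10800 s = 1.638 × 10^6 m³.
Over A = 38.8 km², depth = V / A = 42.2 mm.

d ≈ 42.2 mm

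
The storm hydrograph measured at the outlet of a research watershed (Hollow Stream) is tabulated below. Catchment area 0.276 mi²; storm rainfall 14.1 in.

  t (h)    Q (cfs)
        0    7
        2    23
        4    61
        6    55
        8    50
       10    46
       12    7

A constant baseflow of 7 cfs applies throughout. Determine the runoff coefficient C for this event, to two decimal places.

C ≈ 0.16

ΣQ_DR = 200.0 cfs; V = ΣQ_DR·Δt = 1.440 × 10^6 ft³.
Runoff depth d = V / A = 2.246 in.
C = d / P = 2.246 / 14.1 = 0.16.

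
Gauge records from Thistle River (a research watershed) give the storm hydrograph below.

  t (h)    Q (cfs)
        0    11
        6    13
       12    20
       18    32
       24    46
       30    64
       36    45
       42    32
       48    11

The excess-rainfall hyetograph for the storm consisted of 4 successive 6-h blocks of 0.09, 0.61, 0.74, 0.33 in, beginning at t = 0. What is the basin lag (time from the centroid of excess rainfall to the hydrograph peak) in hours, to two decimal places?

t_L ≈ 16.56 h

Centroid of excess rainfall: t_c = Σ P_i·t̄_i / ΣP_i = 13.4407 h (block centres at 3, 9, 15, 21 h).
Hydrograph peak occurs at t = 30 h, so basin lag t_L = 30 − 13.4407 = 16.56 h.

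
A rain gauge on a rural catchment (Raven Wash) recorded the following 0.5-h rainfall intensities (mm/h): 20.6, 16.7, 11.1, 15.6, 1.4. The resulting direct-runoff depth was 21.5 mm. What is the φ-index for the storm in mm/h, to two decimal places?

φ ≈ 5.25 mm/h

Only the 4 blocks with intensity above φ contribute runoff: 20.6, 16.7, 11.1, 15.6 mm/h.
Σ(I−φ)·Δt = d  ⇒  (20.6+16.7+11.1+15.6 − 4φ)·0.5 = 21.5
φ = (64.00 − 21.5/0.5) / 4 = 5.25 mm/h.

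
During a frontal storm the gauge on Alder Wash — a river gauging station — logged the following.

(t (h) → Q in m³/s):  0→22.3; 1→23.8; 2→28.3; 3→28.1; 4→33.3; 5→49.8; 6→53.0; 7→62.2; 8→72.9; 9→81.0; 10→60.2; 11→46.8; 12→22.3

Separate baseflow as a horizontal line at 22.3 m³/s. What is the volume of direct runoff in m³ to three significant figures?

Direct-runoff ordinates (Q − Q_b): 0.0, 1.5, 6.0, 5.8, 11.0, 27.5, 30.7, 39.9, 50.6, 58.7, 37.9, 24.5, 0.0 m³/s.
ΣQ_DR = 294.1 m³/s.
With Δt = 1 h = 3600 s, V = ΣQ_DR · Δt = 294.1 × 3600 = 1.06 × 10^6 m³.

V ≈ 1.06 × 10^6 m³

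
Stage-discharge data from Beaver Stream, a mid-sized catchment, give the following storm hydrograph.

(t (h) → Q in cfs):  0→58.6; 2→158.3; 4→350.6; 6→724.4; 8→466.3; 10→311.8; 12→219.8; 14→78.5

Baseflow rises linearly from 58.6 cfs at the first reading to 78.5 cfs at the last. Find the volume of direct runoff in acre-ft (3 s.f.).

V ≈ 301 acre-ft

Direct-runoff ordinates (Q − Q_b): 0.00, 96.86, 286.31, 657.27, 396.33, 238.99, 144.14, 0.00 cfs.
ΣQ_DR = 1820 cfs.
With Δt = 2 h = 7200 s, V = ΣQ_DR · Δt = 1820 × 7200 = 1.31 × 10^7 ft³ = 301 acre-ft.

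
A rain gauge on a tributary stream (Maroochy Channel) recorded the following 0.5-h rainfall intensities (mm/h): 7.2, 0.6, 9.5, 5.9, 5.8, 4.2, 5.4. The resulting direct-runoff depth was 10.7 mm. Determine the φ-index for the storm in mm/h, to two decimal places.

φ ≈ 2.77 mm/h

Only the 6 blocks with intensity above φ contribute runoff: 7.2, 9.5, 5.9, 5.8, 4.2, 5.4 mm/h.
Σ(I−φ)·Δt = d  ⇒  (7.2+9.5+5.9+5.8+4.2+5.4 − 6φ)·0.5 = 10.7
φ = (38.00 − 10.7/0.5) / 6 = 2.77 mm/h.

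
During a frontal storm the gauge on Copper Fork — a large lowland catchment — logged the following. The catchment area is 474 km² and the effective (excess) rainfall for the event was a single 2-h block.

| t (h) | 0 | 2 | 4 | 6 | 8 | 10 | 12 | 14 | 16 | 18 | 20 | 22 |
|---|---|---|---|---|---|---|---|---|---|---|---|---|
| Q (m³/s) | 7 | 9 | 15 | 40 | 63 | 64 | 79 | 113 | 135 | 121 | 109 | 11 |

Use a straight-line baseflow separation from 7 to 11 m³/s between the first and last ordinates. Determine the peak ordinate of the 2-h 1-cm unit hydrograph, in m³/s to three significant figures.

Direct runoff: 0.00, 1.64, 7.27, 31.91, 54.55, 55.18, 69.82, 103.45, 125.09, 110.73, 98.36, 0.00 m³/s; ΣQ_DR = 658.0 m³/s, peak = 125.09 m³/s.
Runoff depth d = ΣQ_DR·Δt / A = 658.0 × 7200 / (474 km²) = 9.995 mm.
The 1-cm UH is the DRH scaled by (10 mm)/d, so U_p = 125.09 × 10/9.995 = 125 m³/s.

U_p ≈ 125 m³/s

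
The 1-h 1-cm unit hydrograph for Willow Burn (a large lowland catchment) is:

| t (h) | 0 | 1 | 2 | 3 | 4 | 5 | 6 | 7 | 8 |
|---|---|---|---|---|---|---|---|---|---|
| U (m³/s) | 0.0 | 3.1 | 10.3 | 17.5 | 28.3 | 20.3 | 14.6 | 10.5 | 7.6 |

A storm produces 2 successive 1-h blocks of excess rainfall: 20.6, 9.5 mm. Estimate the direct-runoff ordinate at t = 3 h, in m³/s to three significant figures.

Q ≈ 45.8 m³/s

By discrete convolution, Q_j = Σ (P_i / 10 mm) · U_{j−i}.
At t = 3 h (j=3): Q = (20.6/10)·17.5 + (9.5/10)·10.3 = 45.8 m³/s.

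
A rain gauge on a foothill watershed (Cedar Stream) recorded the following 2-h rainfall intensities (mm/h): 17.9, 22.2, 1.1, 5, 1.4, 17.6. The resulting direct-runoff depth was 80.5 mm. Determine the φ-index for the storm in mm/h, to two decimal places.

φ ≈ 5.82 mm/h

Only the 3 blocks with intensity above φ contribute runoff: 17.9, 22.2, 17.6 mm/h.
Σ(I−φ)·Δt = d  ⇒  (17.9+22.2+17.6 − 3φ)·2 = 80.5
φ = (57.70 − 80.5/2) / 3 = 5.82 mm/h.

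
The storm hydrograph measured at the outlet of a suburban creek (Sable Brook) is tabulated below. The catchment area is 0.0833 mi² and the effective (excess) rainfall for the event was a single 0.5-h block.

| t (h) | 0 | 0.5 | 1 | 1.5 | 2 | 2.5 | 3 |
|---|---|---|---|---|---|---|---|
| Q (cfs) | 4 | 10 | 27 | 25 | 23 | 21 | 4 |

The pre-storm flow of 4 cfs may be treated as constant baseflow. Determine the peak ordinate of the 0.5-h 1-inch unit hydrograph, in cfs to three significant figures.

U_p ≈ 28.8 cfs

Direct runoff: 0.0, 6.0, 23.0, 21.0, 19.0, 17.0, 0.0 cfs; ΣQ_DR = 86.00 cfs, peak = 23.0 cfs.
Runoff depth d = ΣQ_DR·Δt / A = 86.00 × 1800 / (0.0833 mi²) = 0.7999 in.
The 1-inch UH is the DRH scaled by (1 in)/d, so U_p = 23.0 × 1/0.7999 = 28.8 cfs.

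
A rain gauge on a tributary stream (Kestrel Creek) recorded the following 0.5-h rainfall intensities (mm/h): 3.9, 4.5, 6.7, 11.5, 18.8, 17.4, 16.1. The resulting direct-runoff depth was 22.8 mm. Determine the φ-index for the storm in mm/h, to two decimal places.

φ ≈ 4.98 mm/h

Only the 5 blocks with intensity above φ contribute runoff: 6.7, 11.5, 18.8, 17.4, 16.1 mm/h.
Σ(I−φ)·Δt = d  ⇒  (6.7+11.5+18.8+17.4+16.1 − 5φ)·0.5 = 22.8
φ = (70.50 − 22.8/0.5) / 5 = 4.98 mm/h.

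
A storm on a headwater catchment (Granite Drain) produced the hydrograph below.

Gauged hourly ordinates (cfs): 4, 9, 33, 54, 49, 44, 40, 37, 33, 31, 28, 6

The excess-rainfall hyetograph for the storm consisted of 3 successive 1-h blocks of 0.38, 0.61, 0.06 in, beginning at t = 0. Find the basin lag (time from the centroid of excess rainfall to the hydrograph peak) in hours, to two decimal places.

t_L ≈ 1.80 h

Centroid of excess rainfall: t_c = Σ P_i·t̄_i / ΣP_i = 1.1952 h (block centres at 0.5, 1.5, 2.5 h).
Hydrograph peak occurs at t = 3 h, so basin lag t_L = 3 − 1.1952 = 1.80 h.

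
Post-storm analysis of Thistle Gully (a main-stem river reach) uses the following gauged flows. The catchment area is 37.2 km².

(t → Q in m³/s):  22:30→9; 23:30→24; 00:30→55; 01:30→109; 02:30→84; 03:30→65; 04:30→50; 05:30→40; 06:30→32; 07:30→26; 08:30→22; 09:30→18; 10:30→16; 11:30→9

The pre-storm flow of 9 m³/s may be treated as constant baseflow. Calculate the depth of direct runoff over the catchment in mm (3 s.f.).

Direct runoff: 0.0, 15.0, 46.0, 100.0, 75.0, 56.0, 41.0, 31.0, 23.0, 17.0, 13.0, 9.0, 7.0, 0.0 m³/s; ΣQ_DR = 433.0 m³/s.
V = ΣQ_DR · Δt = 433.0 × 3600 s = 1.559 × 10^6 m³.
Over A = 37.2 km², depth = V / A = 41.9 mm.

d ≈ 41.9 mm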